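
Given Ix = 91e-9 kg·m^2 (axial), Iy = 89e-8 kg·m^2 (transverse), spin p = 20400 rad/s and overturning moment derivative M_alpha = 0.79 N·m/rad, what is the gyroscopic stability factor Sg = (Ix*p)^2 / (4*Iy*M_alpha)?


Sg = Ix^2 * p^2 / (4 * Iy * M_alpha) = (91e-9)^2 * 20400^2 / (4 * 89e-8 * 0.79) = 1.225

1.225


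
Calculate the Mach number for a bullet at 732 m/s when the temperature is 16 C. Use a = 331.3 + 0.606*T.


a = 331.3 + 0.606*(16) = 340.996 m/s
M = v/a = 732/340.996 = 2.147

2.147


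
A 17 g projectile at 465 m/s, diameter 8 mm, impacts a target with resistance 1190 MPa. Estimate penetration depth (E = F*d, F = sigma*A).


A = pi*(d/2)^2 = pi*(8/2)^2 = 50.2655 mm^2
E = 0.5*m*v^2 = 0.5*0.017*465^2 = 1837.91 J
depth = E/(sigma*A) = 1837.91 J / (1190 MPa * 50.2655 mm^2) = 1837.91/(1190 * 50.2655) m = 0.0307261 m ≈ 30.73 mm

30.73 mm


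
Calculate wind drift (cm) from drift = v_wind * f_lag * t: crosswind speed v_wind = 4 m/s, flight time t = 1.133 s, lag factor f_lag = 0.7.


drift = v_wind * lag * t = 4 * 0.7 * 1.133 = 3.1724 m ≈ 317.2 cm

317.2 cm


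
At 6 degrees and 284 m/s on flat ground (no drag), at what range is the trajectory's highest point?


R = v0^2*sin(2*theta)/g = 284^2*sin(2*6°)/9.81 = 1709.41 m
apex_dist = R/2 = 1709.41/2 = 854.7 m

854.7 m


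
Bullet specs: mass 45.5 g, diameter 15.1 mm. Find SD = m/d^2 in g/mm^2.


SD = m/d^2 = 45.5/15.1^2 = 0.1996 g/mm^2

0.1996 g/mm^2


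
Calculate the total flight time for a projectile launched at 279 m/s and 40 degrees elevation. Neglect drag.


T = 2*v0*sin(theta)/g = 2*279*sin(40°)/9.81 = 36.56 s

36.56 s


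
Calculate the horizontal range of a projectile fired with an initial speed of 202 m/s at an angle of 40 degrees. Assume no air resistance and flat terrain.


R = v0^2 * sin(2*theta) / g = 202^2 * sin(2*40°) / 9.81 = 4096 m

4096 m


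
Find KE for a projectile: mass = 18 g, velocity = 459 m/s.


E = 0.5*m*v^2 = 0.5*0.018*459^2 = 1896 J

1896 J


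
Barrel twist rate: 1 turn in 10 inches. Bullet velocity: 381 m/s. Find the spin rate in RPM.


twist_m = 10*0.0254 = 0.254 m
spin = v/twist = 381/0.254 = 1500 rev/s
RPM = spin*60 = 1500*60 ≈ 90000 RPM

90000 RPM


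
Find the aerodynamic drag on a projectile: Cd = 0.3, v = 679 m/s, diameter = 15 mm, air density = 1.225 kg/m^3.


A = pi*(d/2)^2 = pi*(15/2000)^2 = 1.76715e-04 m^2
Fd = 0.5*Cd*rho*A*v^2 = 0.5*0.3*1.225*1.76715e-04*679^2 = 14.97 N

14.97 N


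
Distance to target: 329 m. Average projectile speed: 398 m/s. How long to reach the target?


t = d/v = 329/398 = 0.8266 s

0.8266 s


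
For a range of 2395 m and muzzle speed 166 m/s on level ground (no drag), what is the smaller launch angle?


sin(2*theta) = R*g/v0^2 = 2395*9.81/166^2 = 0.852626, theta = arcsin(0.852626)/2 = 29.25°

29.25 degrees


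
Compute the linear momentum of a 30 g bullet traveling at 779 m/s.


p = m*v = 0.03*779 = 23.37 kg·m/s

23.37 kg·m/s


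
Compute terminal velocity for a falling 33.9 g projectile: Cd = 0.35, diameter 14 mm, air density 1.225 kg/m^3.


A = pi*(d/2)^2 = pi*(14/2000)^2 = 1.53938e-04 m^2
vt = sqrt(2mg/(Cd*rho*A)) = sqrt(2*0.0339*9.81/(0.35 * 1.225 * 1.53938e-04)) = 100.4 m/s

100.4 m/s


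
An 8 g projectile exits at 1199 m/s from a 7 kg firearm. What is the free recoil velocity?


v_recoil = m_p * v_p / m_gun = 0.008 * 1199 / 7 = 1.37 m/s

1.37 m/s


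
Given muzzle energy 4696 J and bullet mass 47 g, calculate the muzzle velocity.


v = sqrt(2*E/m) = sqrt(2*4696/0.047) = 447 m/s

447 m/s


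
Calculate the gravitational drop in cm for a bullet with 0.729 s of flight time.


drop = 0.5*g*t^2 = 0.5*9.81*0.729^2 = 2.60672 m ≈ 260.7 cm

260.7 cm


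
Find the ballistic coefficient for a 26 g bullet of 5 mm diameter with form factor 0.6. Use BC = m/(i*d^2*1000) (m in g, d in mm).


BC = m/(i*d^2*1000) = 26/(0.6 * 5^2 * 1000) = 0.001733

0.001733


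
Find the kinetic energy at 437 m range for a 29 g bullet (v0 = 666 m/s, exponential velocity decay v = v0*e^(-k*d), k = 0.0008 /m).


v = v0*exp(-k*d) = 666*exp(-0.0008*437) = 469.51 m/s
E = 0.5*m*v^2 = 0.5*0.029*469.51^2 = 3196 J

3196 J


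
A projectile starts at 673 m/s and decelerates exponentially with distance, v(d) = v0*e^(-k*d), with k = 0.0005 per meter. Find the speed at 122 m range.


v = v0*exp(-k*d) = 673*exp(-0.0005*122) = 633.2 m/s

633.2 m/s


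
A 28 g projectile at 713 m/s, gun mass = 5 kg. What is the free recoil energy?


v_r = m_p*v_p/m_gun = 0.028*713/5 = 3.9928 m/s, E_r = 0.5*m_gun*v_r^2 = 0.5*5*3.9928^2 = 39.86 J

39.86 J


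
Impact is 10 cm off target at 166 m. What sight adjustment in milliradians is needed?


1 mrad subtends 1 cm per 10 m of range, so adj = error_cm / (dist_m / 10) = 10 / (166/10) = 0.6024 mrad

0.6024 mrad


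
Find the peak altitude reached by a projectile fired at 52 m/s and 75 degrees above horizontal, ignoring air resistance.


H = (v0*sin(theta))^2 / (2g) = (52*sin(75°))^2 / (2*9.81) = 128.6 m

128.6 m


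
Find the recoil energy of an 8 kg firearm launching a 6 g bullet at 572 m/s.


v_r = m_p*v_p/m_gun = 0.006*572/8 = 0.429 m/s, E_r = 0.5*m_gun*v_r^2 = 0.5*8*0.429^2 = 0.7362 J

0.7362 J


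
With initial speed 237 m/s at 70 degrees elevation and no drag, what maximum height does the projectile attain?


H = (v0*sin(theta))^2 / (2g) = (237*sin(70°))^2 / (2*9.81) = 2528 m

2528 m


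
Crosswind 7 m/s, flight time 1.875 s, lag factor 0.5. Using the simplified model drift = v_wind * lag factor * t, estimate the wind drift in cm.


drift = v_wind * lag * t = 7 * 0.5 * 1.875 = 6.5625 m ≈ 656.2 cm

656.2 cm


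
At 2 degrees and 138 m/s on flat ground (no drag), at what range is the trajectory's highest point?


R = v0^2*sin(2*theta)/g = 138^2*sin(2*2°)/9.81 = 135.417 m
apex_dist = R/2 = 135.417/2 = 67.71 m

67.71 m


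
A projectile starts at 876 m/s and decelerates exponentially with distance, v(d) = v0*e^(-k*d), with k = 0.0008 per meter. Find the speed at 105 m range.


v = v0*exp(-k*d) = 876*exp(-0.0008*105) = 805.4 m/s

805.4 m/s


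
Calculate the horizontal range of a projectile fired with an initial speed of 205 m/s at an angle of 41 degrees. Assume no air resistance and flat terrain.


R = v0^2 * sin(2*theta) / g = 205^2 * sin(2*41°) / 9.81 = 4242 m

4242 m


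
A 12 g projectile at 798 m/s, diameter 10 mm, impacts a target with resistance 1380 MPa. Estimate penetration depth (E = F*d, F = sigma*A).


A = pi*(d/2)^2 = pi*(10/2)^2 = 78.5398 mm^2
E = 0.5*m*v^2 = 0.5*0.012*798^2 = 3820.82 J
depth = E/(sigma*A) = 3820.82 J / (1380 MPa * 78.5398 mm^2) = 3820.82/(1380 * 78.5398) m = 0.0352523 m ≈ 35.25 mm

35.25 mm


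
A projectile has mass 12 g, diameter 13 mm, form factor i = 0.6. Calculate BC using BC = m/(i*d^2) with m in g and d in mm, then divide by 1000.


BC = m/(i*d^2*1000) = 12/(0.6 * 13^2 * 1000) = 0.0001183

0.0001183


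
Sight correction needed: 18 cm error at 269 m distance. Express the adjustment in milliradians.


1 mrad subtends 1 cm per 10 m of range, so adj = error_cm / (dist_m / 10) = 18 / (269/10) = 0.6691 mrad

0.6691 mrad


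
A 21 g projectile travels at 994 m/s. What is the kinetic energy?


E = 0.5*m*v^2 = 0.5*0.021*994^2 = 10374 J

10374 J


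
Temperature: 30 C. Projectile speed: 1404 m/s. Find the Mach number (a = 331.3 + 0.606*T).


a = 331.3 + 0.606*(30) = 349.48 m/s
M = v/a = 1404/349.48 = 4.017

4.017


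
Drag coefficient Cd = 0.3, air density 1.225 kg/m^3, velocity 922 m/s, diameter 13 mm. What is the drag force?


A = pi*(d/2)^2 = pi*(13/2000)^2 = 1.32732e-04 m^2
Fd = 0.5*Cd*rho*A*v^2 = 0.5*0.3*1.225*1.32732e-04*922^2 = 20.73 N

20.73 N


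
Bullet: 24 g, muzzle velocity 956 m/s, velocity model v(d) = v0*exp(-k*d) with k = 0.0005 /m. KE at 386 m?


v = v0*exp(-k*d) = 956*exp(-0.0005*386) = 788.205 m/s
E = 0.5*m*v^2 = 0.5*0.024*788.205^2 = 7455 J

7455 J


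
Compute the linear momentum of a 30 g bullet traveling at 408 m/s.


p = m*v = 0.03*408 = 12.24 kg·m/s

12.24 kg·m/s


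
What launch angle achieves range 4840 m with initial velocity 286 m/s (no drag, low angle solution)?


sin(2*theta) = R*g/v0^2 = 4840*9.81/286^2 = 0.580473, theta = arcsin(0.580473)/2 = 17.74°

17.74 degrees


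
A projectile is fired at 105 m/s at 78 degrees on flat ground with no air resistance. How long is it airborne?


T = 2*v0*sin(theta)/g = 2*105*sin(78°)/9.81 = 20.94 s

20.94 s


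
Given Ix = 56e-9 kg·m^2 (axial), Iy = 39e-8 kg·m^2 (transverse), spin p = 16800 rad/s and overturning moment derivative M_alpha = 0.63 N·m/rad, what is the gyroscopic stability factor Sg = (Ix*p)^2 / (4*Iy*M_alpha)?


Sg = Ix^2 * p^2 / (4 * Iy * M_alpha) = (56e-9)^2 * 16800^2 / (4 * 39e-8 * 0.63) = 0.9006

0.9006


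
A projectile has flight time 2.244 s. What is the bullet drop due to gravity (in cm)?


drop = 0.5*g*t^2 = 0.5*9.81*2.244^2 = 24.6993 m ≈ 2470 cm

2470 cm


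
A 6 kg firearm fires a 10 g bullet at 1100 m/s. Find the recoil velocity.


v_recoil = m_p * v_p / m_gun = 0.01 * 1100 / 6 = 1.833 m/s

1.833 m/s


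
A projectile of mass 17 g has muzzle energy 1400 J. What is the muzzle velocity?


v = sqrt(2*E/m) = sqrt(2*1400/0.017) = 405.8 m/s

405.8 m/s


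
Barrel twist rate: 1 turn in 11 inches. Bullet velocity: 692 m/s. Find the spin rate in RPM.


twist_m = 11*0.0254 = 0.2794 m
spin = v/twist = 692/0.2794 = 2476.736 rev/s
RPM = spin*60 = 2476.736*60 ≈ 148604 RPM

148604 RPM


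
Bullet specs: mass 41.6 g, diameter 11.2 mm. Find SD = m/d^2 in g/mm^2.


SD = m/d^2 = 41.6/11.2^2 = 0.3316 g/mm^2

0.3316 g/mm^2


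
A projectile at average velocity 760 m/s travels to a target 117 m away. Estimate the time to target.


t = d/v = 117/760 = 0.1539 s

0.1539 s


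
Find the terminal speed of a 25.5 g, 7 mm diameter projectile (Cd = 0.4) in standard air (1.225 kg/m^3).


A = pi*(d/2)^2 = pi*(7/2000)^2 = 3.84845e-05 m^2
vt = sqrt(2mg/(Cd*rho*A)) = sqrt(2*0.0255*9.81/(0.4 * 1.225 * 3.84845e-05)) = 162.9 m/s

162.9 m/s


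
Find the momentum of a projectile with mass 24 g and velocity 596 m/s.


p = m*v = 0.024*596 = 14.3 kg·m/s

14.3 kg·m/s


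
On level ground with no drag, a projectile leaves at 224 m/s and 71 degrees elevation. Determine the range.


R = v0^2 * sin(2*theta) / g = 224^2 * sin(2*71°) / 9.81 = 3149 m

3149 m


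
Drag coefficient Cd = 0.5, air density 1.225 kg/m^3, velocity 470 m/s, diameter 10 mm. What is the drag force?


A = pi*(d/2)^2 = pi*(10/2000)^2 = 7.85398e-05 m^2
Fd = 0.5*Cd*rho*A*v^2 = 0.5*0.5*1.225*7.85398e-05*470^2 = 5.313 N

5.313 N


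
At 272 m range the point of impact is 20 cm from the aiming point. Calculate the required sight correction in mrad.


1 mrad subtends 1 cm per 10 m of range, so adj = error_cm / (dist_m / 10) = 20 / (272/10) = 0.7353 mrad

0.7353 mrad


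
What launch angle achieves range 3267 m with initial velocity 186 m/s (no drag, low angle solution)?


sin(2*theta) = R*g/v0^2 = 3267*9.81/186^2 = 0.926387, theta = arcsin(0.926387)/2 = 33.94°

33.94 degrees


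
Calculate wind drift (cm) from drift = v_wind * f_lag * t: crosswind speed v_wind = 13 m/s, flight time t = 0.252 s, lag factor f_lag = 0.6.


drift = v_wind * lag * t = 13 * 0.6 * 0.252 = 1.9656 m ≈ 196.6 cm

196.6 cm


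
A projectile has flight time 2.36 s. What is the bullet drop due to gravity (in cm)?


drop = 0.5*g*t^2 = 0.5*9.81*2.36^2 = 27.3189 m ≈ 2732 cm

2732 cm


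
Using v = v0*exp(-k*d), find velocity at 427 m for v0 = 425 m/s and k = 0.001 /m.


v = v0*exp(-k*d) = 425*exp(-0.001*427) = 277.3 m/s

277.3 m/s


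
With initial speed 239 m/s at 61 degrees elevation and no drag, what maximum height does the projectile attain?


H = (v0*sin(theta))^2 / (2g) = (239*sin(61°))^2 / (2*9.81) = 2227 m

2227 m


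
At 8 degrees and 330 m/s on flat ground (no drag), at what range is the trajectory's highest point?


R = v0^2*sin(2*theta)/g = 330^2*sin(2*8°)/9.81 = 3059.83 m
apex_dist = R/2 = 3059.83/2 = 1530 m

1530 m


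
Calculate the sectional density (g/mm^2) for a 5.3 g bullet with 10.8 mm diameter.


SD = m/d^2 = 5.3/10.8^2 = 0.04544 g/mm^2

0.04544 g/mm^2


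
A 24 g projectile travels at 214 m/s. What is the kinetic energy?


E = 0.5*m*v^2 = 0.5*0.024*214^2 = 549.6 J

549.6 J


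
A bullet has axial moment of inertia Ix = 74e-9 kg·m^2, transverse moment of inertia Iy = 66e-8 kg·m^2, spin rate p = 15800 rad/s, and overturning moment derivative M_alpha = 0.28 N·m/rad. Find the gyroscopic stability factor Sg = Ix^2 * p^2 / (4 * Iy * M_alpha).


Sg = Ix^2 * p^2 / (4 * Iy * M_alpha) = (74e-9)^2 * 15800^2 / (4 * 66e-8 * 0.28) = 1.849

1.849


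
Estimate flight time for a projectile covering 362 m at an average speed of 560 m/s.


t = d/v = 362/560 = 0.6464 s

0.6464 s


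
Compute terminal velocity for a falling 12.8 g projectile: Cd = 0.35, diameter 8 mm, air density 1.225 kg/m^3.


A = pi*(d/2)^2 = pi*(8/2000)^2 = 5.02655e-05 m^2
vt = sqrt(2mg/(Cd*rho*A)) = sqrt(2*0.0128*9.81/(0.35 * 1.225 * 5.02655e-05)) = 107.9 m/s

107.9 m/s


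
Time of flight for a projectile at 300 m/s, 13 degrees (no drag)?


T = 2*v0*sin(theta)/g = 2*300*sin(13°)/9.81 = 13.76 s

13.76 s


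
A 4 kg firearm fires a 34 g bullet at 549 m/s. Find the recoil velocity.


v_recoil = m_p * v_p / m_gun = 0.034 * 549 / 4 = 4.667 m/s

4.667 m/s


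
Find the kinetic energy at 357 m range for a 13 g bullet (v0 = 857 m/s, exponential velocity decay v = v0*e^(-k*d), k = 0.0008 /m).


v = v0*exp(-k*d) = 857*exp(-0.0008*357) = 644.09 m/s
E = 0.5*m*v^2 = 0.5*0.013*644.09^2 = 2697 J

2697 J


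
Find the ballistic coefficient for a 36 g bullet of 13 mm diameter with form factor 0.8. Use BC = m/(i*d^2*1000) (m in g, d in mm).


BC = m/(i*d^2*1000) = 36/(0.8 * 13^2 * 1000) = 0.0002663

0.0002663


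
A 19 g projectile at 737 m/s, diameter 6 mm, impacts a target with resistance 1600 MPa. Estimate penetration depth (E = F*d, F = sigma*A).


A = pi*(d/2)^2 = pi*(6/2)^2 = 28.2743 mm^2
E = 0.5*m*v^2 = 0.5*0.019*737^2 = 5160.11 J
depth = E/(sigma*A) = 5160.11 J / (1600 MPa * 28.2743 mm^2) = 5160.11/(1600 * 28.2743) m = 0.114063 m ≈ 114.1 mm

114.1 mm


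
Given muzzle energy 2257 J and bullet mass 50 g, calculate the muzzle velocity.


v = sqrt(2*E/m) = sqrt(2*2257/0.05) = 300.5 m/s

300.5 m/s


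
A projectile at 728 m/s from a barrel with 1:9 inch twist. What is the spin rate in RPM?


twist_m = 9*0.0254 = 0.2286 m
spin = v/twist = 728/0.2286 = 3184.602 rev/s
RPM = spin*60 = 3184.602*60 ≈ 191076 RPM

191076 RPM


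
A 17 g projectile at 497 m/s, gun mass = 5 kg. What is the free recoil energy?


v_r = m_p*v_p/m_gun = 0.017*497/5 = 1.6898 m/s, E_r = 0.5*m_gun*v_r^2 = 0.5*5*1.6898^2 = 7.139 J

7.139 J


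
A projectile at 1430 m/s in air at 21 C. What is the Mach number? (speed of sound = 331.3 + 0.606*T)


a = 331.3 + 0.606*(21) = 344.026 m/s
M = v/a = 1430/344.026 = 4.157

4.157


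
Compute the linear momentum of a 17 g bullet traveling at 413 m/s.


p = m*v = 0.017*413 = 7.021 kg·m/s

7.021 kg·m/s


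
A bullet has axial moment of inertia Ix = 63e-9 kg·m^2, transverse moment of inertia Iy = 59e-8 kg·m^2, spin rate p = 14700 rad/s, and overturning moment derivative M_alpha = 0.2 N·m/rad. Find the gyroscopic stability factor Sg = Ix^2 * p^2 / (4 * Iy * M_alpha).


Sg = Ix^2 * p^2 / (4 * Iy * M_alpha) = (63e-9)^2 * 14700^2 / (4 * 59e-8 * 0.2) = 1.817

1.817


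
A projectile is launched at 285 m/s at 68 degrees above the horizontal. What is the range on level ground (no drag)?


R = v0^2 * sin(2*theta) / g = 285^2 * sin(2*68°) / 9.81 = 5752 m

5752 m


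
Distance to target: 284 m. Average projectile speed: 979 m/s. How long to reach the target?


t = d/v = 284/979 = 0.2901 s

0.2901 s


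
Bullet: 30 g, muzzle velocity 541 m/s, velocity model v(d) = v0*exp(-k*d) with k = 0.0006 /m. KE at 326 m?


v = v0*exp(-k*d) = 541*exp(-0.0006*326) = 444.887 m/s
E = 0.5*m*v^2 = 0.5*0.03*444.887^2 = 2969 J

2969 J


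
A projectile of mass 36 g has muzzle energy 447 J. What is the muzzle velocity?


v = sqrt(2*E/m) = sqrt(2*447/0.036) = 157.6 m/s

157.6 m/s


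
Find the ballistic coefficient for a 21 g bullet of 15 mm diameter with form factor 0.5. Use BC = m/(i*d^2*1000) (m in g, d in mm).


BC = m/(i*d^2*1000) = 21/(0.5 * 15^2 * 1000) = 0.0001867

0.0001867


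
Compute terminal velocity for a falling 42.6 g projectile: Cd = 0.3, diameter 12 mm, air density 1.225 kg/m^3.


A = pi*(d/2)^2 = pi*(12/2000)^2 = 1.13097e-04 m^2
vt = sqrt(2mg/(Cd*rho*A)) = sqrt(2*0.0426*9.81/(0.3 * 1.225 * 1.13097e-04)) = 141.8 m/s

141.8 m/s


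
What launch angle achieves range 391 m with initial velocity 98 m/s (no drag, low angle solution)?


sin(2*theta) = R*g/v0^2 = 391*9.81/98^2 = 0.399387, theta = arcsin(0.399387)/2 = 11.77°

11.77 degrees


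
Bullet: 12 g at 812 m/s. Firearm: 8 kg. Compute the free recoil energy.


v_r = m_p*v_p/m_gun = 0.012*812/8 = 1.218 m/s, E_r = 0.5*m_gun*v_r^2 = 0.5*8*1.218^2 = 5.934 J

5.934 J


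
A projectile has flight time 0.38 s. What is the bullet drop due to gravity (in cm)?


drop = 0.5*g*t^2 = 0.5*9.81*0.38^2 = 0.708282 m ≈ 70.83 cm

70.83 cm


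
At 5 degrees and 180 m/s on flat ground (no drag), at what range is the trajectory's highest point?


R = v0^2*sin(2*theta)/g = 180^2*sin(2*5°)/9.81 = 573.517 m
apex_dist = R/2 = 573.517/2 = 286.8 m

286.8 m


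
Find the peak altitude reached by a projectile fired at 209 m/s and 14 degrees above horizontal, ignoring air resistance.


H = (v0*sin(theta))^2 / (2g) = (209*sin(14°))^2 / (2*9.81) = 130.3 m

130.3 m


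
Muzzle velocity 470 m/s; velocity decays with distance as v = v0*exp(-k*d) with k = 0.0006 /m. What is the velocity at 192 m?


v = v0*exp(-k*d) = 470*exp(-0.0006*192) = 418.9 m/s

418.9 m/s


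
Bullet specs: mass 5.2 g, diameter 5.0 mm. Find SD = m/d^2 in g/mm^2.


SD = m/d^2 = 5.2/5.0^2 = 0.208 g/mm^2

0.208 g/mm^2


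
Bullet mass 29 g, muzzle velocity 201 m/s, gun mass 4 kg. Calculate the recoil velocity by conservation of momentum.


v_recoil = m_p * v_p / m_gun = 0.029 * 201 / 4 = 1.457 m/s

1.457 m/s


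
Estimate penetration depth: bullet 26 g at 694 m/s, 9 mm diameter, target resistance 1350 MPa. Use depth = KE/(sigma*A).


A = pi*(d/2)^2 = pi*(9/2)^2 = 63.6173 mm^2
E = 0.5*m*v^2 = 0.5*0.026*694^2 = 6261.27 J
depth = E/(sigma*A) = 6261.27 J / (1350 MPa * 63.6173 mm^2) = 6261.27/(1350 * 63.6173) m = 0.0729044 m ≈ 72.9 mm

72.9 mm


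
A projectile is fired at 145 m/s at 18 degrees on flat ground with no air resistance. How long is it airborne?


T = 2*v0*sin(theta)/g = 2*145*sin(18°)/9.81 = 9.135 s

9.135 s


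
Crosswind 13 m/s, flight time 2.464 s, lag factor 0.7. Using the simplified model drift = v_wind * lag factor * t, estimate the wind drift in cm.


drift = v_wind * lag * t = 13 * 0.7 * 2.464 = 22.4224 m ≈ 2242 cm

2242 cm


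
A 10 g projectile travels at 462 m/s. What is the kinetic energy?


E = 0.5*m*v^2 = 0.5*0.01*462^2 = 1067 J

1067 J


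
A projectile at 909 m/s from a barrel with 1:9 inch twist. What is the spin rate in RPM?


twist_m = 9*0.0254 = 0.2286 m
spin = v/twist = 909/0.2286 = 3976.378 rev/s
RPM = spin*60 = 3976.378*60 ≈ 238583 RPM

238583 RPM


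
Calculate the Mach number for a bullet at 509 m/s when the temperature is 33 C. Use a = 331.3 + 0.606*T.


a = 331.3 + 0.606*(33) = 351.298 m/s
M = v/a = 509/351.298 = 1.449

1.449


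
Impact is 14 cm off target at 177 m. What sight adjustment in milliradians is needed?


1 mrad subtends 1 cm per 10 m of range, so adj = error_cm / (dist_m / 10) = 14 / (177/10) = 0.791 mrad

0.791 mrad


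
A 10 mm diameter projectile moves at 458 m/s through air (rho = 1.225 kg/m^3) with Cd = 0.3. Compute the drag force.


A = pi*(d/2)^2 = pi*(10/2000)^2 = 7.85398e-05 m^2
Fd = 0.5*Cd*rho*A*v^2 = 0.5*0.3*1.225*7.85398e-05*458^2 = 3.027 N

3.027 N


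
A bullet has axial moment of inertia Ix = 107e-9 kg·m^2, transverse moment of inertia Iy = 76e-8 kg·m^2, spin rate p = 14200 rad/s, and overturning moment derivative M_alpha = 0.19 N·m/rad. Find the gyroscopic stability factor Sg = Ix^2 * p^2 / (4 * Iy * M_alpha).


Sg = Ix^2 * p^2 / (4 * Iy * M_alpha) = (107e-9)^2 * 14200^2 / (4 * 76e-8 * 0.19) = 3.997

3.997


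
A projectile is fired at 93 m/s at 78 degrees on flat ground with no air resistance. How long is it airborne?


T = 2*v0*sin(theta)/g = 2*93*sin(78°)/9.81 = 18.55 s

18.55 s


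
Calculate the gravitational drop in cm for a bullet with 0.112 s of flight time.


drop = 0.5*g*t^2 = 0.5*9.81*0.112^2 = 0.0615283 m ≈ 6.153 cm

6.153 cm


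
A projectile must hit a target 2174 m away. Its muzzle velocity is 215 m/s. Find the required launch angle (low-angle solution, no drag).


sin(2*theta) = R*g/v0^2 = 2174*9.81/215^2 = 0.461372, theta = arcsin(0.461372)/2 = 13.74°

13.74 degrees


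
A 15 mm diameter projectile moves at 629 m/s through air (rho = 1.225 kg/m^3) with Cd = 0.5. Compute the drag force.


A = pi*(d/2)^2 = pi*(15/2000)^2 = 1.76715e-04 m^2
Fd = 0.5*Cd*rho*A*v^2 = 0.5*0.5*1.225*1.76715e-04*629^2 = 21.41 N

21.41 N


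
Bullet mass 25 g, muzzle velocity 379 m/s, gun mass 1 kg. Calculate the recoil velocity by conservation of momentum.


v_recoil = m_p * v_p / m_gun = 0.025 * 379 / 1 = 9.475 m/s

9.475 m/s


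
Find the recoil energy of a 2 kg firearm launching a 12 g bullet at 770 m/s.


v_r = m_p*v_p/m_gun = 0.012*770/2 = 4.62 m/s, E_r = 0.5*m_gun*v_r^2 = 0.5*2*4.62^2 = 21.34 J

21.34 J


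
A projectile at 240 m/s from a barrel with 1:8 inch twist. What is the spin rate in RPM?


twist_m = 8*0.0254 = 0.2032 m
spin = v/twist = 240/0.2032 = 1181.102 rev/s
RPM = spin*60 = 1181.102*60 ≈ 70866 RPM

70866 RPM


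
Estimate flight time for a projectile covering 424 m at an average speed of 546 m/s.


t = d/v = 424/546 = 0.7766 s

0.7766 s


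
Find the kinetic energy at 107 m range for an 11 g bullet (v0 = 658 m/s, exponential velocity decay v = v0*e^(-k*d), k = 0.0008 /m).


v = v0*exp(-k*d) = 658*exp(-0.0008*107) = 604.019 m/s
E = 0.5*m*v^2 = 0.5*0.011*604.019^2 = 2007 J

2007 J


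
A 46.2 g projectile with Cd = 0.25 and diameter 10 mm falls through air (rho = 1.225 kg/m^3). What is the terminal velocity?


A = pi*(d/2)^2 = pi*(10/2000)^2 = 7.85398e-05 m^2
vt = sqrt(2mg/(Cd*rho*A)) = sqrt(2*0.0462*9.81/(0.25 * 1.225 * 7.85398e-05)) = 194.1 m/s

194.1 m/s


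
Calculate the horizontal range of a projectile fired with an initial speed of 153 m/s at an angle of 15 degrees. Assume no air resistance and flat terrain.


R = v0^2 * sin(2*theta) / g = 153^2 * sin(2*15°) / 9.81 = 1193 m

1193 m


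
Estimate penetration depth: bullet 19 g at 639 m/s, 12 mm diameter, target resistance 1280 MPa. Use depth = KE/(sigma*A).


A = pi*(d/2)^2 = pi*(12/2)^2 = 113.097 mm^2
E = 0.5*m*v^2 = 0.5*0.019*639^2 = 3879.05 J
depth = E/(sigma*A) = 3879.05 J / (1280 MPa * 113.097 mm^2) = 3879.05/(1280 * 113.097) m = 0.0267956 m ≈ 26.8 mm

26.8 mm


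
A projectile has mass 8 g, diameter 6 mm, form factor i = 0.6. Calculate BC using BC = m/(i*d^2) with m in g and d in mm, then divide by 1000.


BC = m/(i*d^2*1000) = 8/(0.6 * 6^2 * 1000) = 0.0003704

0.0003704


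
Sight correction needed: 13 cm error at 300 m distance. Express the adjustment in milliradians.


1 mrad subtends 1 cm per 10 m of range, so adj = error_cm / (dist_m / 10) = 13 / (300/10) = 0.4333 mrad

0.4333 mrad


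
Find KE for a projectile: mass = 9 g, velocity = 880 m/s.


E = 0.5*m*v^2 = 0.5*0.009*880^2 = 3485 J

3485 J


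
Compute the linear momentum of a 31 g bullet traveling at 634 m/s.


p = m*v = 0.031*634 = 19.65 kg·m/s

19.65 kg·m/s


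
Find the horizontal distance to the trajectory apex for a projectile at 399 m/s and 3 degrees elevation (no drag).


R = v0^2*sin(2*theta)/g = 399^2*sin(2*3°)/9.81 = 1696.33 m
apex_dist = R/2 = 1696.33/2 = 848.2 m

848.2 m


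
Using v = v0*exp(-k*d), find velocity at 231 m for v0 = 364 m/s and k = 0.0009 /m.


v = v0*exp(-k*d) = 364*exp(-0.0009*231) = 295.7 m/s

295.7 m/s


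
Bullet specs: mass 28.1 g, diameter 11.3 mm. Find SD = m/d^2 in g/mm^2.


SD = m/d^2 = 28.1/11.3^2 = 0.2201 g/mm^2

0.2201 g/mm^2


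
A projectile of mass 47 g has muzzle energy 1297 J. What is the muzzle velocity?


v = sqrt(2*E/m) = sqrt(2*1297/0.047) = 234.9 m/s

234.9 m/s


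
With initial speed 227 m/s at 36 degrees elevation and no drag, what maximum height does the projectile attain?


H = (v0*sin(theta))^2 / (2g) = (227*sin(36°))^2 / (2*9.81) = 907.4 m

907.4 m


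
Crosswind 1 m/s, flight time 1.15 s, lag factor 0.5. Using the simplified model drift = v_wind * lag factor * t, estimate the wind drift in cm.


drift = v_wind * lag * t = 1 * 0.5 * 1.15 = 0.575 m ≈ 57.5 cm

57.5 cm


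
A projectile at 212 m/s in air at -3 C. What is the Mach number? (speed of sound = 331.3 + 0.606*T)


a = 331.3 + 0.606*(-3) = 329.482 m/s
M = v/a = 212/329.482 = 0.6434

0.6434


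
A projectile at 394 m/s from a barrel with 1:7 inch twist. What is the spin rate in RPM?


twist_m = 7*0.0254 = 0.1778 m
spin = v/twist = 394/0.1778 = 2215.973 rev/s
RPM = spin*60 = 2215.973*60 ≈ 132958 RPM

132958 RPM


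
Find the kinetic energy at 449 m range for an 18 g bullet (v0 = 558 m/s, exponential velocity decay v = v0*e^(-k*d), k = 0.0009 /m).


v = v0*exp(-k*d) = 558*exp(-0.0009*449) = 372.508 m/s
E = 0.5*m*v^2 = 0.5*0.018*372.508^2 = 1249 J

1249 J


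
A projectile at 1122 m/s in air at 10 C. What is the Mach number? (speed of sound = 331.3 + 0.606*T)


a = 331.3 + 0.606*(10) = 337.36 m/s
M = v/a = 1122/337.36 = 3.326

3.326


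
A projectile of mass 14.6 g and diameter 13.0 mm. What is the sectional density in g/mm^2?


SD = m/d^2 = 14.6/13.0^2 = 0.08639 g/mm^2

0.08639 g/mm^2


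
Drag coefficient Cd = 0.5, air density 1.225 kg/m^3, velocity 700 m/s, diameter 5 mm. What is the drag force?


A = pi*(d/2)^2 = pi*(5/2000)^2 = 1.96350e-05 m^2
Fd = 0.5*Cd*rho*A*v^2 = 0.5*0.5*1.225*1.96350e-05*700^2 = 2.946 N

2.946 N


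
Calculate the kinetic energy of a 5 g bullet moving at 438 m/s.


E = 0.5*m*v^2 = 0.5*0.005*438^2 = 479.6 J

479.6 J


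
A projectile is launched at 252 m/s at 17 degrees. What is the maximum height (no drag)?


H = (v0*sin(theta))^2 / (2g) = (252*sin(17°))^2 / (2*9.81) = 276.7 m

276.7 m


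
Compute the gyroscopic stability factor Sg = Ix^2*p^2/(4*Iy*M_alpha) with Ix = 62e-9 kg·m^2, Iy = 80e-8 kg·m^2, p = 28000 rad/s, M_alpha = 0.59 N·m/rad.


Sg = Ix^2 * p^2 / (4 * Iy * M_alpha) = (62e-9)^2 * 28000^2 / (4 * 80e-8 * 0.59) = 1.596

1.596


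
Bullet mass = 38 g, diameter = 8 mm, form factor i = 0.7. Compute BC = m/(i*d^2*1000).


BC = m/(i*d^2*1000) = 38/(0.7 * 8^2 * 1000) = 0.0008482

0.0008482


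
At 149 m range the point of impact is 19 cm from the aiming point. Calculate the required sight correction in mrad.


1 mrad subtends 1 cm per 10 m of range, so adj = error_cm / (dist_m / 10) = 19 / (149/10) = 1.275 mrad

1.275 mrad


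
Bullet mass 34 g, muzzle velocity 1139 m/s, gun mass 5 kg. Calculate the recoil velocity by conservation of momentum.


v_recoil = m_p * v_p / m_gun = 0.034 * 1139 / 5 = 7.745 m/s

7.745 m/s


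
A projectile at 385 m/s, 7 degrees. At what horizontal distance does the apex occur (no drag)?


R = v0^2*sin(2*theta)/g = 385^2*sin(2*7°)/9.81 = 3655.34 m
apex_dist = R/2 = 3655.34/2 = 1828 m

1828 m


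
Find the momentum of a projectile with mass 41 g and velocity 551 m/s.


p = m*v = 0.041*551 = 22.59 kg·m/s

22.59 kg·m/s


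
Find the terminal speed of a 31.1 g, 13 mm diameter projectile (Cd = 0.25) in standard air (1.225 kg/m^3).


A = pi*(d/2)^2 = pi*(13/2000)^2 = 1.32732e-04 m^2
vt = sqrt(2mg/(Cd*rho*A)) = sqrt(2*0.0311*9.81/(0.25 * 1.225 * 1.32732e-04)) = 122.5 m/s

122.5 m/s


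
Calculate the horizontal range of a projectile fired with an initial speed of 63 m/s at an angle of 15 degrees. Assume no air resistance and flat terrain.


R = v0^2 * sin(2*theta) / g = 63^2 * sin(2*15°) / 9.81 = 202.3 m

202.3 m


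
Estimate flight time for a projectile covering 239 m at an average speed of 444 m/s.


t = d/v = 239/444 = 0.5383 s

0.5383 s


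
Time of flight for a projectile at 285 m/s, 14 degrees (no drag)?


T = 2*v0*sin(theta)/g = 2*285*sin(14°)/9.81 = 14.06 s

14.06 s


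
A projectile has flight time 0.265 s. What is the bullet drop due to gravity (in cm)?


drop = 0.5*g*t^2 = 0.5*9.81*0.265^2 = 0.344454 m ≈ 34.45 cm

34.45 cm


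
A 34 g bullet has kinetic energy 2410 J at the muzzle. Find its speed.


v = sqrt(2*E/m) = sqrt(2*2410/0.034) = 376.5 m/s

376.5 m/s


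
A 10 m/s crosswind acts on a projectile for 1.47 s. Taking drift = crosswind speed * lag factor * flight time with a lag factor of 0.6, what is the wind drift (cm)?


drift = v_wind * lag * t = 10 * 0.6 * 1.47 = 8.82 m ≈ 882 cm

882 cm


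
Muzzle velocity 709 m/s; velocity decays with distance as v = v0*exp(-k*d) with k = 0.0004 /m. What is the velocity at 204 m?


v = v0*exp(-k*d) = 709*exp(-0.0004*204) = 653.4 m/s

653.4 m/s


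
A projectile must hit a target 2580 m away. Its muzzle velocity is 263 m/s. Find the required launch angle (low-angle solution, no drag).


sin(2*theta) = R*g/v0^2 = 2580*9.81/263^2 = 0.365912, theta = arcsin(0.365912)/2 = 10.73°

10.73 degrees


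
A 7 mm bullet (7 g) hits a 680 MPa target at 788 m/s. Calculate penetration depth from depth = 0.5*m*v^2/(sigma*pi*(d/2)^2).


A = pi*(d/2)^2 = pi*(7/2)^2 = 38.4845 mm^2
E = 0.5*m*v^2 = 0.5*0.007*788^2 = 2173.3 J
depth = E/(sigma*A) = 2173.3 J / (680 MPa * 38.4845 mm^2) = 2173.3/(680 * 38.4845) m = 0.0830473 m ≈ 83.05 mm

83.05 mm


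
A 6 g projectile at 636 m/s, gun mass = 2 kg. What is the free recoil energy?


v_r = m_p*v_p/m_gun = 0.006*636/2 = 1.908 m/s, E_r = 0.5*m_gun*v_r^2 = 0.5*2*1.908^2 = 3.64 J

3.64 J


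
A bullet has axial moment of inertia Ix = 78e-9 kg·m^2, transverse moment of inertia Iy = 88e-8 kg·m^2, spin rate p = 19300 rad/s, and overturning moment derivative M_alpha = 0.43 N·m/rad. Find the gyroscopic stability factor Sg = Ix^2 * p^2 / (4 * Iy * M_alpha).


Sg = Ix^2 * p^2 / (4 * Iy * M_alpha) = (78e-9)^2 * 19300^2 / (4 * 88e-8 * 0.43) = 1.497

1.497


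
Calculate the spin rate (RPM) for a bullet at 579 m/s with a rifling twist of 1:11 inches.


twist_m = 11*0.0254 = 0.2794 m
spin = v/twist = 579/0.2794 = 2072.298 rev/s
RPM = spin*60 = 2072.298*60 ≈ 124338 RPM

124338 RPM


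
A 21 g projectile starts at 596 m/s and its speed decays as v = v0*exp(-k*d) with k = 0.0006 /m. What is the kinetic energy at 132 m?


v = v0*exp(-k*d) = 596*exp(-0.0006*132) = 550.618 m/s
E = 0.5*m*v^2 = 0.5*0.021*550.618^2 = 3183 J

3183 J


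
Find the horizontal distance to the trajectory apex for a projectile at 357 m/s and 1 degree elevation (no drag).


R = v0^2*sin(2*theta)/g = 357^2*sin(2*1°)/9.81 = 453.405 m
apex_dist = R/2 = 453.405/2 = 226.7 m

226.7 m


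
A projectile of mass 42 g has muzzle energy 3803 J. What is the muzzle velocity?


v = sqrt(2*E/m) = sqrt(2*3803/0.042) = 425.6 m/s

425.6 m/s


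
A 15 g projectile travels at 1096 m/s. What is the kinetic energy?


E = 0.5*m*v^2 = 0.5*0.015*1096^2 = 9009 J

9009 J


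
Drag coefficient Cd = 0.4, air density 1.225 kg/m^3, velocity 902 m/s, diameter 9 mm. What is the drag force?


A = pi*(d/2)^2 = pi*(9/2000)^2 = 6.36173e-05 m^2
Fd = 0.5*Cd*rho*A*v^2 = 0.5*0.4*1.225*6.36173e-05*902^2 = 12.68 N

12.68 N


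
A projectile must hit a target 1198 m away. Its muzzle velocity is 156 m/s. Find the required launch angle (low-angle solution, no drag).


sin(2*theta) = R*g/v0^2 = 1198*9.81/156^2 = 0.482922, theta = arcsin(0.482922)/2 = 14.44°

14.44 degrees


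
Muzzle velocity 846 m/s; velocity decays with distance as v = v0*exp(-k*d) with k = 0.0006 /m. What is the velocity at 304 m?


v = v0*exp(-k*d) = 846*exp(-0.0006*304) = 704.9 m/s

704.9 m/s


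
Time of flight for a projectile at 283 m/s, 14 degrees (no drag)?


T = 2*v0*sin(theta)/g = 2*283*sin(14°)/9.81 = 13.96 s

13.96 s


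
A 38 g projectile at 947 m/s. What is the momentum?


p = m*v = 0.038*947 = 35.99 kg·m/s

35.99 kg·m/s


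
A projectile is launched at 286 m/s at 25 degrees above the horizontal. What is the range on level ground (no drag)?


R = v0^2 * sin(2*theta) / g = 286^2 * sin(2*25°) / 9.81 = 6387 m

6387 m


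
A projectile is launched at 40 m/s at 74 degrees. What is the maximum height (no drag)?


H = (v0*sin(theta))^2 / (2g) = (40*sin(74°))^2 / (2*9.81) = 75.35 m

75.35 m


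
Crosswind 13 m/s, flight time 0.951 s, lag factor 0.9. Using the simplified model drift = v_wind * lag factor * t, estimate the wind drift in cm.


drift = v_wind * lag * t = 13 * 0.9 * 0.951 = 11.1267 m ≈ 1113 cm

1113 cm


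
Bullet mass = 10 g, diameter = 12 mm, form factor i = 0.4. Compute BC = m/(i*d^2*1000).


BC = m/(i*d^2*1000) = 10/(0.4 * 12^2 * 1000) = 0.0001736

0.0001736


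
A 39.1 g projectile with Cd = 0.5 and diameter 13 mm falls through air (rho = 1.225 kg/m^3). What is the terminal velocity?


A = pi*(d/2)^2 = pi*(13/2000)^2 = 1.32732e-04 m^2
vt = sqrt(2mg/(Cd*rho*A)) = sqrt(2*0.0391*9.81/(0.5 * 1.225 * 1.32732e-04)) = 97.14 m/s

97.14 m/s


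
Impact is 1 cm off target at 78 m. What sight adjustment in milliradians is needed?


1 mrad subtends 1 cm per 10 m of range, so adj = error_cm / (dist_m / 10) = 1 / (78/10) = 0.1282 mrad

0.1282 mrad


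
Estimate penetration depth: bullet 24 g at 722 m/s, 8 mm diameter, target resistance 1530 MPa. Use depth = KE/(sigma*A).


A = pi*(d/2)^2 = pi*(8/2)^2 = 50.2655 mm^2
E = 0.5*m*v^2 = 0.5*0.024*722^2 = 6255.41 J
depth = E/(sigma*A) = 6255.41 J / (1530 MPa * 50.2655 mm^2) = 6255.41/(1530 * 50.2655) m = 0.0813382 m ≈ 81.34 mm

81.34 mm


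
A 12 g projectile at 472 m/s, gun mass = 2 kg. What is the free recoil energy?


v_r = m_p*v_p/m_gun = 0.012*472/2 = 2.832 m/s, E_r = 0.5*m_gun*v_r^2 = 0.5*2*2.832^2 = 8.02 J

8.02 J


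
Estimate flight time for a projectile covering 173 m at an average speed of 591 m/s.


t = d/v = 173/591 = 0.2927 s

0.2927 s


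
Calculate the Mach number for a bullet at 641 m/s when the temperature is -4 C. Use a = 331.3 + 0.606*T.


a = 331.3 + 0.606*(-4) = 328.876 m/s
M = v/a = 641/328.876 = 1.949

1.949


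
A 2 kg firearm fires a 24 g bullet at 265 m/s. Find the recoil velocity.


v_recoil = m_p * v_p / m_gun = 0.024 * 265 / 2 = 3.18 m/s

3.18 m/s


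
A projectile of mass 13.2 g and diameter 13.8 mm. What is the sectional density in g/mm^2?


SD = m/d^2 = 13.2/13.8^2 = 0.06931 g/mm^2

0.06931 g/mm^2


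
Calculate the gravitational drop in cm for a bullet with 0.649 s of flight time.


drop = 0.5*g*t^2 = 0.5*9.81*0.649^2 = 2.06599 m ≈ 206.6 cm

206.6 cm


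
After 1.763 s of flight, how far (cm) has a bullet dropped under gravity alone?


drop = 0.5*g*t^2 = 0.5*9.81*1.763^2 = 15.2456 m ≈ 1525 cm

1525 cm


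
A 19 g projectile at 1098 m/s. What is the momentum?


p = m*v = 0.019*1098 = 20.86 kg·m/s

20.86 kg·m/s


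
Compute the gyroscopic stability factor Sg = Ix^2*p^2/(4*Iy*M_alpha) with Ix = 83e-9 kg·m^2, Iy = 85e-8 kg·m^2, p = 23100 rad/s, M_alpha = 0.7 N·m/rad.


Sg = Ix^2 * p^2 / (4 * Iy * M_alpha) = (83e-9)^2 * 23100^2 / (4 * 85e-8 * 0.7) = 1.545

1.545


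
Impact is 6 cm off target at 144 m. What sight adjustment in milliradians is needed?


1 mrad subtends 1 cm per 10 m of range, so adj = error_cm / (dist_m / 10) = 6 / (144/10) = 0.4167 mrad

0.4167 mrad


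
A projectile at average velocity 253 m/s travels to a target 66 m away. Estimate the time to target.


t = d/v = 66/253 = 0.2609 s

0.2609 s


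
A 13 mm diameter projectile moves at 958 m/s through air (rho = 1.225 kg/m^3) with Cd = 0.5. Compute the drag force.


A = pi*(d/2)^2 = pi*(13/2000)^2 = 1.32732e-04 m^2
Fd = 0.5*Cd*rho*A*v^2 = 0.5*0.5*1.225*1.32732e-04*958^2 = 37.31 N

37.31 N


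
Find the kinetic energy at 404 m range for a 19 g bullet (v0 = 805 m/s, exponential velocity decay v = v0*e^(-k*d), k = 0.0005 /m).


v = v0*exp(-k*d) = 805*exp(-0.0005*404) = 657.761 m/s
E = 0.5*m*v^2 = 0.5*0.019*657.761^2 = 4110 J

4110 J


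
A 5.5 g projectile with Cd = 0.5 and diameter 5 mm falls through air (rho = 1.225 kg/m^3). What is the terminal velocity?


A = pi*(d/2)^2 = pi*(5/2000)^2 = 1.96350e-05 m^2
vt = sqrt(2mg/(Cd*rho*A)) = sqrt(2*0.0055*9.81/(0.5 * 1.225 * 1.96350e-05)) = 94.72 m/s

94.72 m/s


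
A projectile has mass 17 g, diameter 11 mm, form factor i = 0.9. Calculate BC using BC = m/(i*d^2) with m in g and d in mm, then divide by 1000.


BC = m/(i*d^2*1000) = 17/(0.9 * 11^2 * 1000) = 0.0001561

0.0001561


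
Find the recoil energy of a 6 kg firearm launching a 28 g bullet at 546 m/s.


v_r = m_p*v_p/m_gun = 0.028*546/6 = 2.548 m/s, E_r = 0.5*m_gun*v_r^2 = 0.5*6*2.548^2 = 19.48 J

19.48 J


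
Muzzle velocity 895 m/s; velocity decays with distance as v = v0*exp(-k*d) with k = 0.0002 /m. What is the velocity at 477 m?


v = v0*exp(-k*d) = 895*exp(-0.0002*477) = 813.6 m/s

813.6 m/s


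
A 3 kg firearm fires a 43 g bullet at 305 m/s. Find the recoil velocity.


v_recoil = m_p * v_p / m_gun = 0.043 * 305 / 3 = 4.372 m/s

4.372 m/s


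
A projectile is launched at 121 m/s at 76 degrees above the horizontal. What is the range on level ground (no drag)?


R = v0^2 * sin(2*theta) / g = 121^2 * sin(2*76°) / 9.81 = 700.7 m

700.7 m


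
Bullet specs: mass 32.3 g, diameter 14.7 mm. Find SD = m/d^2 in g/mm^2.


SD = m/d^2 = 32.3/14.7^2 = 0.1495 g/mm^2

0.1495 g/mm^2


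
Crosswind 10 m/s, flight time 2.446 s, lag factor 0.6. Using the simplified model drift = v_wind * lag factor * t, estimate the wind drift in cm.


drift = v_wind * lag * t = 10 * 0.6 * 2.446 = 14.676 m ≈ 1468 cm

1468 cm


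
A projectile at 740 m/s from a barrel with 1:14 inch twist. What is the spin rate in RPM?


twist_m = 14*0.0254 = 0.3556 m
spin = v/twist = 740/0.3556 = 2080.99 rev/s
RPM = spin*60 = 2080.99*60 ≈ 124859 RPM

124859 RPM


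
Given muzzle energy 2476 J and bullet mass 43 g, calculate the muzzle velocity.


v = sqrt(2*E/m) = sqrt(2*2476/0.043) = 339.4 m/s

339.4 m/s


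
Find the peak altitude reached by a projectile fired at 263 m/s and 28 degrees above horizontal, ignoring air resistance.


H = (v0*sin(theta))^2 / (2g) = (263*sin(28°))^2 / (2*9.81) = 777 m

777 m


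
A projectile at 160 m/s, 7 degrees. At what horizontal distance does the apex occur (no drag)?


R = v0^2*sin(2*theta)/g = 160^2*sin(2*7°)/9.81 = 631.315 m
apex_dist = R/2 = 631.315/2 = 315.7 m

315.7 m


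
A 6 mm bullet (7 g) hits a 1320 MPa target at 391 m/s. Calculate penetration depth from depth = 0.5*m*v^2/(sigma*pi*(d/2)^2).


A = pi*(d/2)^2 = pi*(6/2)^2 = 28.2743 mm^2
E = 0.5*m*v^2 = 0.5*0.007*391^2 = 535.083 J
depth = E/(sigma*A) = 535.083 J / (1320 MPa * 28.2743 mm^2) = 535.083/(1320 * 28.2743) m = 0.0143369 m ≈ 14.34 mm

14.34 mm


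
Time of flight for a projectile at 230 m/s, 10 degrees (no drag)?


T = 2*v0*sin(theta)/g = 2*230*sin(10°)/9.81 = 8.143 s

8.143 s
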